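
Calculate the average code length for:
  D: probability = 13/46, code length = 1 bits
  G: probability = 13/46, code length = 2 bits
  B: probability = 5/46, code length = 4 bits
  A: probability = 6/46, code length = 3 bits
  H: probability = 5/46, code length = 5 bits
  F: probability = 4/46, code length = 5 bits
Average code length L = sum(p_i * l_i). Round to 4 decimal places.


Weighted contributions p_i * l_i:
  D: (13/46) * 1 = 13/46
  G: (13/46) * 2 = 26/46
  B: (5/46) * 4 = 20/46
  A: (6/46) * 3 = 18/46
  H: (5/46) * 5 = 25/46
  F: (4/46) * 5 = 20/46
Sum = (13 + 26 + 20 + 18 + 25 + 20)/46 = 122/46

L = 122/46 = 2.6522 bits/symbol


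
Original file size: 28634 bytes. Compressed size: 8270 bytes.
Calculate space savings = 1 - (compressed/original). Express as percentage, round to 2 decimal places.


ratio = compressed/original = 8270/28634 = 0.288817
savings = 1 - ratio = 1 - 0.288817 = 0.711183
as a percentage: 0.711183 * 100 = 71.12%

Space savings = 1 - 8270/28634 = 71.12%


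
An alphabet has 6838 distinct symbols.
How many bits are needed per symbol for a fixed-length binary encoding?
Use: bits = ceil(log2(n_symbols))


log2(6838) = 12.7394
Bracket: 2^12 = 4096 < 6838 <= 2^13 = 8192
So ceil(log2(6838)) = 13

bits = ceil(log2(6838)) = ceil(12.7394) = 13 bits


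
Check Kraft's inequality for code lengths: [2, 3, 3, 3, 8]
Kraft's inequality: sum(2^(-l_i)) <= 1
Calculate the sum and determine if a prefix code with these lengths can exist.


Sum = 2^(-2) + 2^(-3) + 2^(-3) + 2^(-3) + 2^(-8)
    = 0.25 + 0.125 + 0.125 + 0.125 + 0.00390625
    = 161/256 = 0.62890625
Since 0.62890625 <= 1, Kraft's inequality IS satisfied.
A prefix code with these lengths CAN exist.

Kraft sum = 0.62890625. Satisfied.


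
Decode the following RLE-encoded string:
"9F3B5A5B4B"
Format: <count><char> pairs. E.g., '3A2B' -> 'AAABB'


Expanding each <count><char> pair:
  9F -> 'FFFFFFFFF'
  3B -> 'BBB'
  5A -> 'AAAAA'
  5B -> 'BBBBB'
  4B -> 'BBBB'

Decoded = FFFFFFFFFBBBAAAAABBBBBBBBB


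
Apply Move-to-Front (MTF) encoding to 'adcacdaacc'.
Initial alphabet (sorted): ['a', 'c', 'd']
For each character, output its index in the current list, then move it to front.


MTF encoding:
'a': index 0 in ['a', 'c', 'd'] -> ['a', 'c', 'd']
'd': index 2 in ['a', 'c', 'd'] -> ['d', 'a', 'c']
'c': index 2 in ['d', 'a', 'c'] -> ['c', 'd', 'a']
'a': index 2 in ['c', 'd', 'a'] -> ['a', 'c', 'd']
'c': index 1 in ['a', 'c', 'd'] -> ['c', 'a', 'd']
'd': index 2 in ['c', 'a', 'd'] -> ['d', 'c', 'a']
'a': index 2 in ['d', 'c', 'a'] -> ['a', 'd', 'c']
'a': index 0 in ['a', 'd', 'c'] -> ['a', 'd', 'c']
'c': index 2 in ['a', 'd', 'c'] -> ['c', 'a', 'd']
'c': index 0 in ['c', 'a', 'd'] -> ['c', 'a', 'd']


Output: [0, 2, 2, 2, 1, 2, 2, 0, 2, 0]


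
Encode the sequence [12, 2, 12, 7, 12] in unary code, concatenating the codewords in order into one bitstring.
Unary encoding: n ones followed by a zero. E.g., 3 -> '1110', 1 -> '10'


Encode each number as n ones followed by a terminating 0:
  12 -> 1111111111110 (13 bits)
  2 -> 110 (3 bits)
  12 -> 1111111111110 (13 bits)
  7 -> 11111110 (8 bits)
  12 -> 1111111111110 (13 bits)
Total length = 13 + 3 + 13 + 8 + 13 = 50 bits.

Unary([12, 2, 12, 7, 12]) = 11111111111101101111111111110111111101111111111110 (50 bits)


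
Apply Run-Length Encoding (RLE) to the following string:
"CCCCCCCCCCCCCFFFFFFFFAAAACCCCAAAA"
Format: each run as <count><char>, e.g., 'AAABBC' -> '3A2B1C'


Scanning runs left to right:
  i=0: run of 'C' x 13 -> '13C'
  i=13: run of 'F' x 8 -> '8F'
  i=21: run of 'A' x 4 -> '4A'
  i=25: run of 'C' x 4 -> '4C'
  i=29: run of 'A' x 4 -> '4A'

RLE = 13C8F4A4C4A


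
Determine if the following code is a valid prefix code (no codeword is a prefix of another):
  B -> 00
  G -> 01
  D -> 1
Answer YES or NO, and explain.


Checking each pair (does one codeword prefix another?):
  B='00' vs G='01': no prefix
  B='00' vs D='1': no prefix
  G='01' vs B='00': no prefix
  G='01' vs D='1': no prefix
  D='1' vs B='00': no prefix
  D='1' vs G='01': no prefix
No violation found over all pairs.

YES -- this is a valid prefix code. No codeword is a prefix of any other codeword.


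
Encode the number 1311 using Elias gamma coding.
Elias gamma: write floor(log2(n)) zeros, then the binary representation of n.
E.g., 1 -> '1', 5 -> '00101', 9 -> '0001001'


num_bits = floor(log2(1311)) + 1 = 11
leading_zeros = num_bits - 1 = 10
binary(1311) = 10100011111

Elias gamma(1311) = '0000000000' + '10100011111' = 000000000010100011111 (21 bits)


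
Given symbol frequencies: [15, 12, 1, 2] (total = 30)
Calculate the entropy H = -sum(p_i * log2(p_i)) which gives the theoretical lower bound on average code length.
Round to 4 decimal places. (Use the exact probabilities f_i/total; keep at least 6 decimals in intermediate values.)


Per-symbol terms -p_i * log2(p_i) with p_i = f_i/30:
  p = 15/30 = 0.500000: log2(p) = -1.000000, -p*log2(p) = 0.500000
  p = 12/30 = 0.400000: log2(p) = -1.321928, -p*log2(p) = 0.528771
  p = 1/30 = 0.033333: log2(p) = -4.906891, -p*log2(p) = 0.163563
  p = 2/30 = 0.066667: log2(p) = -3.906891, -p*log2(p) = 0.260459
H = 0.500000 + 0.528771 + 0.163563 + 0.260459 = 1.452793

H = 1.4528 bits/symbol


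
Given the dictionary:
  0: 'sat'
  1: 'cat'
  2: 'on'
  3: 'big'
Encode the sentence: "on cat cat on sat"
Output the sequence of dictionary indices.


Look up each word in the dictionary:
  'on' -> 2
  'cat' -> 1
  'cat' -> 1
  'on' -> 2
  'sat' -> 0

Encoded: [2, 1, 1, 2, 0]


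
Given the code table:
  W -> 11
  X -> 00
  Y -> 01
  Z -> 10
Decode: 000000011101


Decoding:
00 -> X
00 -> X
00 -> X
01 -> Y
11 -> W
01 -> Y


Result: XXXYWY


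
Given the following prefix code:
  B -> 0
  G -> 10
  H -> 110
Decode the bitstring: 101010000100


Decoding step by step:
Bits 10 -> G
Bits 10 -> G
Bits 10 -> G
Bits 0 -> B
Bits 0 -> B
Bits 0 -> B
Bits 10 -> G
Bits 0 -> B


Decoded message: GGGBBBGB


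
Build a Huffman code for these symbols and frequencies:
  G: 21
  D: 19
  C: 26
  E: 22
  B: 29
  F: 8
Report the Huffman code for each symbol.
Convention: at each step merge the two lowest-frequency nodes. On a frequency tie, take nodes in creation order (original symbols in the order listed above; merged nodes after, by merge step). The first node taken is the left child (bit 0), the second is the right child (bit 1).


Huffman tree construction:
Step 1: Merge F(8) + D(19) = 27
Step 2: Merge G(21) + E(22) = 43
Step 3: Merge C(26) + (F+D)(27) = 53
Step 4: Merge B(29) + (G+E)(43) = 72
Step 5: Merge (C+(F+D))(53) + (B+(G+E))(72) = 125
Read each symbol's code off the tree from the root (left child = 0, right child = 1).

Codes:
  G: 110 (length 3)
  D: 011 (length 3)
  C: 00 (length 2)
  E: 111 (length 3)
  B: 10 (length 2)
  F: 010 (length 3)
Average code length: 320/125 = 2.5600 bits/symbol


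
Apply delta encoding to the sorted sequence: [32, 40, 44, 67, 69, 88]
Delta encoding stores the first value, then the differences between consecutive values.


First value: 32
Deltas:
  40 - 32 = 8
  44 - 40 = 4
  67 - 44 = 23
  69 - 67 = 2
  88 - 69 = 19


Delta encoded: [32, 8, 4, 23, 2, 19]


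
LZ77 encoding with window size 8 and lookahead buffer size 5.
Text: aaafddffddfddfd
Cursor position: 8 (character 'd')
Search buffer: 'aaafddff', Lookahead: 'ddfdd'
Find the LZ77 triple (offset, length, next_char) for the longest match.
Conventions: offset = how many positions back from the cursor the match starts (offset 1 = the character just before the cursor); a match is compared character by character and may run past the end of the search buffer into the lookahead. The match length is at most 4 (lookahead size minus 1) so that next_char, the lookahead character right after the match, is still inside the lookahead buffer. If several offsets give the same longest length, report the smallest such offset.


Try each offset into the search buffer:
  offset=1 (pos 7, char 'f'): match length 0
  offset=2 (pos 6, char 'f'): match length 0
  offset=3 (pos 5, char 'd'): match length 1
  offset=4 (pos 4, char 'd'): match length 3
  offset=5 (pos 3, char 'f'): match length 0
  offset=6 (pos 2, char 'a'): match length 0
  offset=7 (pos 1, char 'a'): match length 0
  offset=8 (pos 0, char 'a'): match length 0
Longest match has length 3 at offset 4.
next_char = character at position 8 + 3 = 11 -> 'd'

Best match: offset=4, length=3 (matching 'ddf' starting at position 4)
LZ77 triple: (4, 3, 'd')


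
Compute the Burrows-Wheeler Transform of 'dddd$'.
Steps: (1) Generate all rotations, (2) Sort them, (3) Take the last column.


Rotations (sorted):
  0: $dddd -> last char: d
  1: d$ddd -> last char: d
  2: dd$dd -> last char: d
  3: ddd$d -> last char: d
  4: dddd$ -> last char: $


BWT = dddd$


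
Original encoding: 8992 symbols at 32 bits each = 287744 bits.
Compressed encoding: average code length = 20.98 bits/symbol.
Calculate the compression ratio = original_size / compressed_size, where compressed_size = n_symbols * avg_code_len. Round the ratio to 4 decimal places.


original_size = n_symbols * orig_bits = 8992 * 32 = 287744 bits
compressed_size = n_symbols * avg_code_len = 8992 * 20.98 = 188652.16 bits
ratio = original_size / compressed_size = 287744 / 188652.16 = 1.5253

Compression ratio = 1.5253


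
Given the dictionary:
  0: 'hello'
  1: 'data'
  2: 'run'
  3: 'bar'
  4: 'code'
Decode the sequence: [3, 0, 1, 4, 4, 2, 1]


Look up each index in the dictionary:
  3 -> 'bar'
  0 -> 'hello'
  1 -> 'data'
  4 -> 'code'
  4 -> 'code'
  2 -> 'run'
  1 -> 'data'

Decoded: "bar hello data code code run data"


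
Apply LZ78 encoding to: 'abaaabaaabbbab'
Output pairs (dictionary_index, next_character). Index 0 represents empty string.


LZ78 encoding steps:
Dictionary: {0: ''}
Step 1: w='' (idx 0), next='a' -> output (0, 'a'), add 'a' as idx 1
Step 2: w='' (idx 0), next='b' -> output (0, 'b'), add 'b' as idx 2
Step 3: w='a' (idx 1), next='a' -> output (1, 'a'), add 'aa' as idx 3
Step 4: w='a' (idx 1), next='b' -> output (1, 'b'), add 'ab' as idx 4
Step 5: w='aa' (idx 3), next='a' -> output (3, 'a'), add 'aaa' as idx 5
Step 6: w='b' (idx 2), next='b' -> output (2, 'b'), add 'bb' as idx 6
Step 7: w='b' (idx 2), next='a' -> output (2, 'a'), add 'ba' as idx 7
Step 8: w='b' (idx 2), end of input -> output (2, '')


Encoded: [(0, 'a'), (0, 'b'), (1, 'a'), (1, 'b'), (3, 'a'), (2, 'b'), (2, 'a'), (2, '')]


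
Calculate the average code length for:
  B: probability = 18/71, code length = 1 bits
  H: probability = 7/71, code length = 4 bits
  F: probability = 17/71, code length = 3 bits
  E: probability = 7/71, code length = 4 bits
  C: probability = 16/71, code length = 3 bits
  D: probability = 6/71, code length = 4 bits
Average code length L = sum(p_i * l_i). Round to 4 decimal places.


Weighted contributions p_i * l_i:
  B: (18/71) * 1 = 18/71
  H: (7/71) * 4 = 28/71
  F: (17/71) * 3 = 51/71
  E: (7/71) * 4 = 28/71
  C: (16/71) * 3 = 48/71
  D: (6/71) * 4 = 24/71
Sum = (18 + 28 + 51 + 28 + 48 + 24)/71 = 197/71

L = 197/71 = 2.7746 bits/symbol


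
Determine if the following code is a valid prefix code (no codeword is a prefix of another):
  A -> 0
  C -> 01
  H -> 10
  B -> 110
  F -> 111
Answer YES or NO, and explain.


Checking each pair (does one codeword prefix another?):
  A='0' vs C='01': prefix -- VIOLATION

NO -- this is NOT a valid prefix code. A (0) is a prefix of C (01).


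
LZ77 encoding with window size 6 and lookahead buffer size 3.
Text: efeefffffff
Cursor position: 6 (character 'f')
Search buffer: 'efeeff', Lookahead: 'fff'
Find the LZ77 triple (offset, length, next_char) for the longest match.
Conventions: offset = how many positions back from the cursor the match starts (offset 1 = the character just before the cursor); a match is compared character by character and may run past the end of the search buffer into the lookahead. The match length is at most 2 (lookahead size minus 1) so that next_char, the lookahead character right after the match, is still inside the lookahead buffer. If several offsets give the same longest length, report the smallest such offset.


Try each offset into the search buffer:
  offset=1 (pos 5, char 'f'): match length 2
  offset=2 (pos 4, char 'f'): match length 2
  offset=3 (pos 3, char 'e'): match length 0
  offset=4 (pos 2, char 'e'): match length 0
  offset=5 (pos 1, char 'f'): match length 1
  offset=6 (pos 0, char 'e'): match length 0
Longest match has length 2, found at offsets 1, 2; take the smallest, offset 1.
next_char = character at position 6 + 2 = 8 -> 'f'

Best match: offset=1, length=2 (matching 'ff' starting at position 5)
LZ77 triple: (1, 2, 'f')


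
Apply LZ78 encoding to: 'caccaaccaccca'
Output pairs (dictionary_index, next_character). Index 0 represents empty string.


LZ78 encoding steps:
Dictionary: {0: ''}
Step 1: w='' (idx 0), next='c' -> output (0, 'c'), add 'c' as idx 1
Step 2: w='' (idx 0), next='a' -> output (0, 'a'), add 'a' as idx 2
Step 3: w='c' (idx 1), next='c' -> output (1, 'c'), add 'cc' as idx 3
Step 4: w='a' (idx 2), next='a' -> output (2, 'a'), add 'aa' as idx 4
Step 5: w='cc' (idx 3), next='a' -> output (3, 'a'), add 'cca' as idx 5
Step 6: w='cc' (idx 3), next='c' -> output (3, 'c'), add 'ccc' as idx 6
Step 7: w='a' (idx 2), end of input -> output (2, '')


Encoded: [(0, 'c'), (0, 'a'), (1, 'c'), (2, 'a'), (3, 'a'), (3, 'c'), (2, '')]


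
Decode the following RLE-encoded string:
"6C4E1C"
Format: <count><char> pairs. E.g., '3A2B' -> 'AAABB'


Expanding each <count><char> pair:
  6C -> 'CCCCCC'
  4E -> 'EEEE'
  1C -> 'C'

Decoded = CCCCCCEEEEC


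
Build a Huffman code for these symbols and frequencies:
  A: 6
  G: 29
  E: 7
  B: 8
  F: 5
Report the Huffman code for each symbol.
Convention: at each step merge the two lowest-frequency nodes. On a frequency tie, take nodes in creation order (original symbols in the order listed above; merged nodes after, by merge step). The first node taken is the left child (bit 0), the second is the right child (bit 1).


Huffman tree construction:
Step 1: Merge F(5) + A(6) = 11
Step 2: Merge E(7) + B(8) = 15
Step 3: Merge (F+A)(11) + (E+B)(15) = 26
Step 4: Merge ((F+A)+(E+B))(26) + G(29) = 55
Read each symbol's code off the tree from the root (left child = 0, right child = 1).

Codes:
  A: 001 (length 3)
  G: 1 (length 1)
  E: 010 (length 3)
  B: 011 (length 3)
  F: 000 (length 3)
Average code length: 107/55 = 1.9455 bits/symbol


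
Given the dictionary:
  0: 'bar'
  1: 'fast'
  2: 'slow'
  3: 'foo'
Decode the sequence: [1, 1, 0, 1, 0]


Look up each index in the dictionary:
  1 -> 'fast'
  1 -> 'fast'
  0 -> 'bar'
  1 -> 'fast'
  0 -> 'bar'

Decoded: "fast fast bar fast bar"


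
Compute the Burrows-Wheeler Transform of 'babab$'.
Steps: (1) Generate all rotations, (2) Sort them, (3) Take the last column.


Rotations (sorted):
  0: $babab -> last char: b
  1: ab$bab -> last char: b
  2: abab$b -> last char: b
  3: b$baba -> last char: a
  4: bab$ba -> last char: a
  5: babab$ -> last char: $


BWT = bbbaa$


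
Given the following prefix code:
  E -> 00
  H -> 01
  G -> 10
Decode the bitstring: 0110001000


Decoding step by step:
Bits 01 -> H
Bits 10 -> G
Bits 00 -> E
Bits 10 -> G
Bits 00 -> E


Decoded message: HGEGE


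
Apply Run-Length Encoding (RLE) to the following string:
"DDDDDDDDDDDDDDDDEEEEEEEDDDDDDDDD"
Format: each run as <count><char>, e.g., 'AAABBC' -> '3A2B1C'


Scanning runs left to right:
  i=0: run of 'D' x 16 -> '16D'
  i=16: run of 'E' x 7 -> '7E'
  i=23: run of 'D' x 9 -> '9D'

RLE = 16D7E9D


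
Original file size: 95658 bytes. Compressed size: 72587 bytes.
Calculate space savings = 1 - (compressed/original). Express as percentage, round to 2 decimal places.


ratio = compressed/original = 72587/95658 = 0.758818
savings = 1 - ratio = 1 - 0.758818 = 0.241182
as a percentage: 0.241182 * 100 = 24.12%

Space savings = 1 - 72587/95658 = 24.12%


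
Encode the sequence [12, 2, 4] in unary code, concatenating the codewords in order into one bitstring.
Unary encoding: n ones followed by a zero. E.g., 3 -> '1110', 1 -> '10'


Encode each number as n ones followed by a terminating 0:
  12 -> 1111111111110 (13 bits)
  2 -> 110 (3 bits)
  4 -> 11110 (5 bits)
Total length = 13 + 3 + 5 = 21 bits.

Unary([12, 2, 4]) = 111111111111011011110 (21 bits)


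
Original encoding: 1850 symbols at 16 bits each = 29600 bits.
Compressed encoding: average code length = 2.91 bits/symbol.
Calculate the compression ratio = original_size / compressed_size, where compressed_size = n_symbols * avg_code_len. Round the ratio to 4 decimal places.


original_size = n_symbols * orig_bits = 1850 * 16 = 29600 bits
compressed_size = n_symbols * avg_code_len = 1850 * 2.91 = 5383.5 bits
ratio = original_size / compressed_size = 29600 / 5383.5 = 5.4983

Compression ratio = 5.4983


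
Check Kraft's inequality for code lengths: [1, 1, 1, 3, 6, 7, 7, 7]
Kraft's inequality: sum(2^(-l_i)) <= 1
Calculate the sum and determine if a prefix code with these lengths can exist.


Sum = 2^(-1) + 2^(-1) + 2^(-1) + 2^(-3) + 2^(-6) + 2^(-7) + 2^(-7) + 2^(-7)
    = 0.5 + 0.5 + 0.5 + 0.125 + 0.015625 + 0.0078125 + 0.0078125 + 0.0078125
    = 213/128 = 1.6640625
Since 1.6640625 > 1, Kraft's inequality is NOT satisfied.
A prefix code with these lengths CANNOT exist.

Kraft sum = 1.6640625. Not satisfied.


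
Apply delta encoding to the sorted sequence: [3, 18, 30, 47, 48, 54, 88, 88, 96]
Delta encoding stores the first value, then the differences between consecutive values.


First value: 3
Deltas:
  18 - 3 = 15
  30 - 18 = 12
  47 - 30 = 17
  48 - 47 = 1
  54 - 48 = 6
  88 - 54 = 34
  88 - 88 = 0
  96 - 88 = 8


Delta encoded: [3, 15, 12, 17, 1, 6, 34, 0, 8]


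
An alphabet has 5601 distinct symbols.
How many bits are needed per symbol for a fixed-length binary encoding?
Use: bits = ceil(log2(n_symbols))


log2(5601) = 12.4515
Bracket: 2^12 = 4096 < 5601 <= 2^13 = 8192
So ceil(log2(5601)) = 13

bits = ceil(log2(5601)) = ceil(12.4515) = 13 bits


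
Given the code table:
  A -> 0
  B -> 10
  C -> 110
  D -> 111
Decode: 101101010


Decoding:
10 -> B
110 -> C
10 -> B
10 -> B


Result: BCBB


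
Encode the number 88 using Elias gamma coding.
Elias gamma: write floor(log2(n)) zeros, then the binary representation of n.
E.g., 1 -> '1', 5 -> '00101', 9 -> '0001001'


num_bits = floor(log2(88)) + 1 = 7
leading_zeros = num_bits - 1 = 6
binary(88) = 1011000

Elias gamma(88) = '000000' + '1011000' = 0000001011000 (13 bits)


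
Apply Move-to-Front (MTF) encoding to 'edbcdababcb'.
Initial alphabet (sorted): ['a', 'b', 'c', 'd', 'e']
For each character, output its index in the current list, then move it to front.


MTF encoding:
'e': index 4 in ['a', 'b', 'c', 'd', 'e'] -> ['e', 'a', 'b', 'c', 'd']
'd': index 4 in ['e', 'a', 'b', 'c', 'd'] -> ['d', 'e', 'a', 'b', 'c']
'b': index 3 in ['d', 'e', 'a', 'b', 'c'] -> ['b', 'd', 'e', 'a', 'c']
'c': index 4 in ['b', 'd', 'e', 'a', 'c'] -> ['c', 'b', 'd', 'e', 'a']
'd': index 2 in ['c', 'b', 'd', 'e', 'a'] -> ['d', 'c', 'b', 'e', 'a']
'a': index 4 in ['d', 'c', 'b', 'e', 'a'] -> ['a', 'd', 'c', 'b', 'e']
'b': index 3 in ['a', 'd', 'c', 'b', 'e'] -> ['b', 'a', 'd', 'c', 'e']
'a': index 1 in ['b', 'a', 'd', 'c', 'e'] -> ['a', 'b', 'd', 'c', 'e']
'b': index 1 in ['a', 'b', 'd', 'c', 'e'] -> ['b', 'a', 'd', 'c', 'e']
'c': index 3 in ['b', 'a', 'd', 'c', 'e'] -> ['c', 'b', 'a', 'd', 'e']
'b': index 1 in ['c', 'b', 'a', 'd', 'e'] -> ['b', 'c', 'a', 'd', 'e']


Output: [4, 4, 3, 4, 2, 4, 3, 1, 1, 3, 1]


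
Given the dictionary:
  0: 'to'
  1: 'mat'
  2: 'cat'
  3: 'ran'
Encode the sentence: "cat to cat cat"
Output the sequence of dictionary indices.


Look up each word in the dictionary:
  'cat' -> 2
  'to' -> 0
  'cat' -> 2
  'cat' -> 2

Encoded: [2, 0, 2, 2]


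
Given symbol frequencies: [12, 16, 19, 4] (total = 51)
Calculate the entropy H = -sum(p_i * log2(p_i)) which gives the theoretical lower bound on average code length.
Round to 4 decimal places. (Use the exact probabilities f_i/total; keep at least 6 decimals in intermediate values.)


Per-symbol terms -p_i * log2(p_i) with p_i = f_i/51:
  p = 12/51 = 0.235294: log2(p) = -2.087463, -p*log2(p) = 0.491168
  p = 16/51 = 0.313725: log2(p) = -1.672425, -p*log2(p) = 0.524682
  p = 19/51 = 0.372549: log2(p) = -1.424498, -p*log2(p) = 0.530695
  p = 4/51 = 0.078431: log2(p) = -3.672425, -p*log2(p) = 0.288033
H = 0.491168 + 0.524682 + 0.530695 + 0.288033 = 1.834578

H = 1.8346 bits/symbol


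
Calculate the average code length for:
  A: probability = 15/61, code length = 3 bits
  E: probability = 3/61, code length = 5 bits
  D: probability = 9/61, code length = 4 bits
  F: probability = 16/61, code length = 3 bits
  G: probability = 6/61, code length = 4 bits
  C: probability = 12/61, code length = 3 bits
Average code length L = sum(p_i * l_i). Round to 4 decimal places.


Weighted contributions p_i * l_i:
  A: (15/61) * 3 = 45/61
  E: (3/61) * 5 = 15/61
  D: (9/61) * 4 = 36/61
  F: (16/61) * 3 = 48/61
  G: (6/61) * 4 = 24/61
  C: (12/61) * 3 = 36/61
Sum = (45 + 15 + 36 + 48 + 24 + 36)/61 = 204/61

L = 204/61 = 3.3443 bits/symbol


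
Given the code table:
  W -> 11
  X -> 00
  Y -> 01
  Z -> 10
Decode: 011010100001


Decoding:
01 -> Y
10 -> Z
10 -> Z
10 -> Z
00 -> X
01 -> Y


Result: YZZZXY


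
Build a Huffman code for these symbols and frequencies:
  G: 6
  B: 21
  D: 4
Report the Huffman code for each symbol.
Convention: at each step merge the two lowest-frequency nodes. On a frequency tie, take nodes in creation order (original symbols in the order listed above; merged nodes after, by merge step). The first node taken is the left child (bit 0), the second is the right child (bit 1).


Huffman tree construction:
Step 1: Merge D(4) + G(6) = 10
Step 2: Merge (D+G)(10) + B(21) = 31
Read each symbol's code off the tree from the root (left child = 0, right child = 1).

Codes:
  G: 01 (length 2)
  B: 1 (length 1)
  D: 00 (length 2)
Average code length: 41/31 = 1.3226 bits/symbol


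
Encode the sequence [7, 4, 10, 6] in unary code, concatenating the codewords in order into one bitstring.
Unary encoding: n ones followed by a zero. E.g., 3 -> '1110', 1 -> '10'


Encode each number as n ones followed by a terminating 0:
  7 -> 11111110 (8 bits)
  4 -> 11110 (5 bits)
  10 -> 11111111110 (11 bits)
  6 -> 1111110 (7 bits)
Total length = 8 + 5 + 11 + 7 = 31 bits.

Unary([7, 4, 10, 6]) = 1111111011110111111111101111110 (31 bits)


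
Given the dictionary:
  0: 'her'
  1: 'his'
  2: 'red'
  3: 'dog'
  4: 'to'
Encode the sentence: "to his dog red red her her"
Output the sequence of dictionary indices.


Look up each word in the dictionary:
  'to' -> 4
  'his' -> 1
  'dog' -> 3
  'red' -> 2
  'red' -> 2
  'her' -> 0
  'her' -> 0

Encoded: [4, 1, 3, 2, 2, 0, 0]


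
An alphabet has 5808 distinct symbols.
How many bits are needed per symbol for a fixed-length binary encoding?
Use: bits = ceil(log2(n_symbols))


log2(5808) = 12.5038
Bracket: 2^12 = 4096 < 5808 <= 2^13 = 8192
So ceil(log2(5808)) = 13

bits = ceil(log2(5808)) = ceil(12.5038) = 13 bits


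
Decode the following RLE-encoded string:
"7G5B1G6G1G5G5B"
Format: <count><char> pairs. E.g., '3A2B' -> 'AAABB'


Expanding each <count><char> pair:
  7G -> 'GGGGGGG'
  5B -> 'BBBBB'
  1G -> 'G'
  6G -> 'GGGGGG'
  1G -> 'G'
  5G -> 'GGGGG'
  5B -> 'BBBBB'

Decoded = GGGGGGGBBBBBGGGGGGGGGGGGGBBBBB


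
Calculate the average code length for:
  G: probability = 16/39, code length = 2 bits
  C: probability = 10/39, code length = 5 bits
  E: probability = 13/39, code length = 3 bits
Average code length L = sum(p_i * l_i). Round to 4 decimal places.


Weighted contributions p_i * l_i:
  G: (16/39) * 2 = 32/39
  C: (10/39) * 5 = 50/39
  E: (13/39) * 3 = 39/39
Sum = (32 + 50 + 39)/39 = 121/39

L = 121/39 = 3.1026 bits/symbol


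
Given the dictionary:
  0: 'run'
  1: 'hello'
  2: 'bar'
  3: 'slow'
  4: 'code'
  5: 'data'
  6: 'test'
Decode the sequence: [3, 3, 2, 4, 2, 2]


Look up each index in the dictionary:
  3 -> 'slow'
  3 -> 'slow'
  2 -> 'bar'
  4 -> 'code'
  2 -> 'bar'
  2 -> 'bar'

Decoded: "slow slow bar code bar bar"


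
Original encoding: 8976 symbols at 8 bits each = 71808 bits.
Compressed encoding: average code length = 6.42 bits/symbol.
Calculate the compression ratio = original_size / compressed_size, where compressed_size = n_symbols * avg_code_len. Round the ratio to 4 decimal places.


original_size = n_symbols * orig_bits = 8976 * 8 = 71808 bits
compressed_size = n_symbols * avg_code_len = 8976 * 6.42 = 57625.92 bits
ratio = original_size / compressed_size = 71808 / 57625.92 = 1.2461

Compression ratio = 1.2461


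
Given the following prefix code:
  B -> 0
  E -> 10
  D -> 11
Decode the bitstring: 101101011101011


Decoding step by step:
Bits 10 -> E
Bits 11 -> D
Bits 0 -> B
Bits 10 -> E
Bits 11 -> D
Bits 10 -> E
Bits 10 -> E
Bits 11 -> D


Decoded message: EDBEDEED


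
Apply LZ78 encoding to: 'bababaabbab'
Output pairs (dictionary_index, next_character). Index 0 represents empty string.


LZ78 encoding steps:
Dictionary: {0: ''}
Step 1: w='' (idx 0), next='b' -> output (0, 'b'), add 'b' as idx 1
Step 2: w='' (idx 0), next='a' -> output (0, 'a'), add 'a' as idx 2
Step 3: w='b' (idx 1), next='a' -> output (1, 'a'), add 'ba' as idx 3
Step 4: w='ba' (idx 3), next='a' -> output (3, 'a'), add 'baa' as idx 4
Step 5: w='b' (idx 1), next='b' -> output (1, 'b'), add 'bb' as idx 5
Step 6: w='a' (idx 2), next='b' -> output (2, 'b'), add 'ab' as idx 6


Encoded: [(0, 'b'), (0, 'a'), (1, 'a'), (3, 'a'), (1, 'b'), (2, 'b')]


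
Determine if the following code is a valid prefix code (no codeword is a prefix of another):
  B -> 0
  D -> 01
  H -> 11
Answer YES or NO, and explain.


Checking each pair (does one codeword prefix another?):
  B='0' vs D='01': prefix -- VIOLATION

NO -- this is NOT a valid prefix code. B (0) is a prefix of D (01).


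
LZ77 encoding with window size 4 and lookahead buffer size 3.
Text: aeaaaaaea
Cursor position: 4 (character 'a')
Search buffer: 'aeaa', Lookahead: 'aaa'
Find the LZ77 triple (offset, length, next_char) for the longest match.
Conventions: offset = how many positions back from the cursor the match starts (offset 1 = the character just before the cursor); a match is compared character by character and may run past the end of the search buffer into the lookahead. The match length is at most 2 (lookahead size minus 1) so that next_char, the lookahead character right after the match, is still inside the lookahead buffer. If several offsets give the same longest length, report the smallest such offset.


Try each offset into the search buffer:
  offset=1 (pos 3, char 'a'): match length 2
  offset=2 (pos 2, char 'a'): match length 2
  offset=3 (pos 1, char 'e'): match length 0
  offset=4 (pos 0, char 'a'): match length 1
Longest match has length 2, found at offsets 1, 2; take the smallest, offset 1.
next_char = character at position 4 + 2 = 6 -> 'a'

Best match: offset=1, length=2 (matching 'aa' starting at position 3)
LZ77 triple: (1, 2, 'a')


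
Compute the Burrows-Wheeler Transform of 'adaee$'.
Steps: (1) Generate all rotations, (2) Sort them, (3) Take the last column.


Rotations (sorted):
  0: $adaee -> last char: e
  1: adaee$ -> last char: $
  2: aee$ad -> last char: d
  3: daee$a -> last char: a
  4: e$adae -> last char: e
  5: ee$ada -> last char: a


BWT = e$daea


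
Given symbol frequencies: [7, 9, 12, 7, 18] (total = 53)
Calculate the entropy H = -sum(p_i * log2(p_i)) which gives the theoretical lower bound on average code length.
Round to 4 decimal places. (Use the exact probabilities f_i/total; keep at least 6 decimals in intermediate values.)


Per-symbol terms -p_i * log2(p_i) with p_i = f_i/53:
  p = 7/53 = 0.132075: log2(p) = -2.920566, -p*log2(p) = 0.385735
  p = 9/53 = 0.169811: log2(p) = -2.557995, -p*log2(p) = 0.434377
  p = 12/53 = 0.226415: log2(p) = -2.142958, -p*log2(p) = 0.485198
  p = 7/53 = 0.132075: log2(p) = -2.920566, -p*log2(p) = 0.385735
  p = 18/53 = 0.339623: log2(p) = -1.557995, -p*log2(p) = 0.529131
H = 0.385735 + 0.434377 + 0.485198 + 0.385735 + 0.529131 = 2.220176

H = 2.2202 bits/symbol


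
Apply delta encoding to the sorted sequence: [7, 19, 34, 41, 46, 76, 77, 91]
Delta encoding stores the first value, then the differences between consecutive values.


First value: 7
Deltas:
  19 - 7 = 12
  34 - 19 = 15
  41 - 34 = 7
  46 - 41 = 5
  76 - 46 = 30
  77 - 76 = 1
  91 - 77 = 14


Delta encoded: [7, 12, 15, 7, 5, 30, 1, 14]


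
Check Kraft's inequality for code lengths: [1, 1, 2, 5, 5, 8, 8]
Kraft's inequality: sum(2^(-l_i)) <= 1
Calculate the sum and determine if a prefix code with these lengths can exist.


Sum = 2^(-1) + 2^(-1) + 2^(-2) + 2^(-5) + 2^(-5) + 2^(-8) + 2^(-8)
    = 0.5 + 0.5 + 0.25 + 0.03125 + 0.03125 + 0.00390625 + 0.00390625
    = 338/256 = 1.3203125
Since 1.3203125 > 1, Kraft's inequality is NOT satisfied.
A prefix code with these lengths CANNOT exist.

Kraft sum = 1.3203125. Not satisfied.


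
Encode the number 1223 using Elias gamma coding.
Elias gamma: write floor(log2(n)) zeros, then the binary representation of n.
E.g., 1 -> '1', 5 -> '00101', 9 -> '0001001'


num_bits = floor(log2(1223)) + 1 = 11
leading_zeros = num_bits - 1 = 10
binary(1223) = 10011000111

Elias gamma(1223) = '0000000000' + '10011000111' = 000000000010011000111 (21 bits)


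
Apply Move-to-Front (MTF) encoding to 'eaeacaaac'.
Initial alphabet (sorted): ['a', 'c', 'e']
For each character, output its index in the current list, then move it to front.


MTF encoding:
'e': index 2 in ['a', 'c', 'e'] -> ['e', 'a', 'c']
'a': index 1 in ['e', 'a', 'c'] -> ['a', 'e', 'c']
'e': index 1 in ['a', 'e', 'c'] -> ['e', 'a', 'c']
'a': index 1 in ['e', 'a', 'c'] -> ['a', 'e', 'c']
'c': index 2 in ['a', 'e', 'c'] -> ['c', 'a', 'e']
'a': index 1 in ['c', 'a', 'e'] -> ['a', 'c', 'e']
'a': index 0 in ['a', 'c', 'e'] -> ['a', 'c', 'e']
'a': index 0 in ['a', 'c', 'e'] -> ['a', 'c', 'e']
'c': index 1 in ['a', 'c', 'e'] -> ['c', 'a', 'e']


Output: [2, 1, 1, 1, 2, 1, 0, 0, 1]


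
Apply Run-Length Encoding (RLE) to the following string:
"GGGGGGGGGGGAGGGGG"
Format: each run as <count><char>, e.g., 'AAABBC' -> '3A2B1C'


Scanning runs left to right:
  i=0: run of 'G' x 11 -> '11G'
  i=11: run of 'A' x 1 -> '1A'
  i=12: run of 'G' x 5 -> '5G'

RLE = 11G1A5G


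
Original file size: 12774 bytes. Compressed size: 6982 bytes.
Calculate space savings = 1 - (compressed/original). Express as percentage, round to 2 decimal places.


ratio = compressed/original = 6982/12774 = 0.546579
savings = 1 - ratio = 1 - 0.546579 = 0.453421
as a percentage: 0.453421 * 100 = 45.34%

Space savings = 1 - 6982/12774 = 45.34%


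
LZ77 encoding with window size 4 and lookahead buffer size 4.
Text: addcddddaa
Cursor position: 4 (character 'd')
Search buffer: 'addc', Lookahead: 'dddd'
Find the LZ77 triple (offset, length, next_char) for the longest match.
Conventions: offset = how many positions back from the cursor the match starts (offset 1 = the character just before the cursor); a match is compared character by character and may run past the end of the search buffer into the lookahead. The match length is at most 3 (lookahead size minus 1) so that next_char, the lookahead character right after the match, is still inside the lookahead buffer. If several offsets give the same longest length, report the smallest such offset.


Try each offset into the search buffer:
  offset=1 (pos 3, char 'c'): match length 0
  offset=2 (pos 2, char 'd'): match length 1
  offset=3 (pos 1, char 'd'): match length 2
  offset=4 (pos 0, char 'a'): match length 0
Longest match has length 2 at offset 3.
next_char = character at position 4 + 2 = 6 -> 'd'

Best match: offset=3, length=2 (matching 'dd' starting at position 1)
LZ77 triple: (3, 2, 'd')


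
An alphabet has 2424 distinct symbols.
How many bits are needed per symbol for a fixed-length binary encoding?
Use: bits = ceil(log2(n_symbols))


log2(2424) = 11.2432
Bracket: 2^11 = 2048 < 2424 <= 2^12 = 4096
So ceil(log2(2424)) = 12

bits = ceil(log2(2424)) = ceil(11.2432) = 12 bits


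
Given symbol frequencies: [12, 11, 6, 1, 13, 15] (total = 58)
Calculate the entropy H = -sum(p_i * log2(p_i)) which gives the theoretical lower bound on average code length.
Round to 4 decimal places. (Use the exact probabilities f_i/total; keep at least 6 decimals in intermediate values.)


Per-symbol terms -p_i * log2(p_i) with p_i = f_i/58:
  p = 12/58 = 0.206897: log2(p) = -2.273018, -p*log2(p) = 0.470280
  p = 11/58 = 0.189655: log2(p) = -2.398549, -p*log2(p) = 0.454897
  p = 6/58 = 0.103448: log2(p) = -3.273018, -p*log2(p) = 0.338588
  p = 1/58 = 0.017241: log2(p) = -5.857981, -p*log2(p) = 0.101000
  p = 13/58 = 0.224138: log2(p) = -2.157541, -p*log2(p) = 0.483587
  p = 15/58 = 0.258621: log2(p) = -1.951090, -p*log2(p) = 0.504592
H = 0.470280 + 0.454897 + 0.338588 + 0.101000 + 0.483587 + 0.504592 = 2.352944

H = 2.3529 bits/symbol


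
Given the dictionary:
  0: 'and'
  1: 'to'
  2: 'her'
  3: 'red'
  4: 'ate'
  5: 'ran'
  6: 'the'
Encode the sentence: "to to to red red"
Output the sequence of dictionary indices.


Look up each word in the dictionary:
  'to' -> 1
  'to' -> 1
  'to' -> 1
  'red' -> 3
  'red' -> 3

Encoded: [1, 1, 1, 3, 3]


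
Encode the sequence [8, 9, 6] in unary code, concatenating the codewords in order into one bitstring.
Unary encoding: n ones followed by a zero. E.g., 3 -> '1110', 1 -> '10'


Encode each number as n ones followed by a terminating 0:
  8 -> 111111110 (9 bits)
  9 -> 1111111110 (10 bits)
  6 -> 1111110 (7 bits)
Total length = 9 + 10 + 7 = 26 bits.

Unary([8, 9, 6]) = 11111111011111111101111110 (26 bits)


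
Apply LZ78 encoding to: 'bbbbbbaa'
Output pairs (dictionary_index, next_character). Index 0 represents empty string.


LZ78 encoding steps:
Dictionary: {0: ''}
Step 1: w='' (idx 0), next='b' -> output (0, 'b'), add 'b' as idx 1
Step 2: w='b' (idx 1), next='b' -> output (1, 'b'), add 'bb' as idx 2
Step 3: w='bb' (idx 2), next='b' -> output (2, 'b'), add 'bbb' as idx 3
Step 4: w='' (idx 0), next='a' -> output (0, 'a'), add 'a' as idx 4
Step 5: w='a' (idx 4), end of input -> output (4, '')


Encoded: [(0, 'b'), (1, 'b'), (2, 'b'), (0, 'a'), (4, '')]


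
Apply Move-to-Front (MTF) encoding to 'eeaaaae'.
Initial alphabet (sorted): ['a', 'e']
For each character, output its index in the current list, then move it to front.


MTF encoding:
'e': index 1 in ['a', 'e'] -> ['e', 'a']
'e': index 0 in ['e', 'a'] -> ['e', 'a']
'a': index 1 in ['e', 'a'] -> ['a', 'e']
'a': index 0 in ['a', 'e'] -> ['a', 'e']
'a': index 0 in ['a', 'e'] -> ['a', 'e']
'a': index 0 in ['a', 'e'] -> ['a', 'e']
'e': index 1 in ['a', 'e'] -> ['e', 'a']


Output: [1, 0, 1, 0, 0, 0, 1]


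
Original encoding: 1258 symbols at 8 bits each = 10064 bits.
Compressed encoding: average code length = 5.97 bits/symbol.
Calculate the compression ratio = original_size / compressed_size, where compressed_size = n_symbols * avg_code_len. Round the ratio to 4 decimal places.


original_size = n_symbols * orig_bits = 1258 * 8 = 10064 bits
compressed_size = n_symbols * avg_code_len = 1258 * 5.97 = 7510.26 bits
ratio = original_size / compressed_size = 10064 / 7510.26 = 1.34

Compression ratio = 1.34


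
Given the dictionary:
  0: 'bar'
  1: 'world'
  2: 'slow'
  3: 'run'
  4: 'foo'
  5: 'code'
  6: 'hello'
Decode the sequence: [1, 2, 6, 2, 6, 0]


Look up each index in the dictionary:
  1 -> 'world'
  2 -> 'slow'
  6 -> 'hello'
  2 -> 'slow'
  6 -> 'hello'
  0 -> 'bar'

Decoded: "world slow hello slow hello bar"


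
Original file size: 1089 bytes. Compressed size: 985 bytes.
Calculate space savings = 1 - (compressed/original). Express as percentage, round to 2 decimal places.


ratio = compressed/original = 985/1089 = 0.9045
savings = 1 - ratio = 1 - 0.9045 = 0.0955
as a percentage: 0.0955 * 100 = 9.55%

Space savings = 1 - 985/1089 = 9.55%


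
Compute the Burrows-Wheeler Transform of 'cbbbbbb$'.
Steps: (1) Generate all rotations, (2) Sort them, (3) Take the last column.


Rotations (sorted):
  0: $cbbbbbb -> last char: b
  1: b$cbbbbb -> last char: b
  2: bb$cbbbb -> last char: b
  3: bbb$cbbb -> last char: b
  4: bbbb$cbb -> last char: b
  5: bbbbb$cb -> last char: b
  6: bbbbbb$c -> last char: c
  7: cbbbbbb$ -> last char: $


BWT = bbbbbbc$


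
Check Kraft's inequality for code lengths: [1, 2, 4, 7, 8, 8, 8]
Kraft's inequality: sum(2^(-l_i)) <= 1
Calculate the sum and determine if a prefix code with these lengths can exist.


Sum = 2^(-1) + 2^(-2) + 2^(-4) + 2^(-7) + 2^(-8) + 2^(-8) + 2^(-8)
    = 0.5 + 0.25 + 0.0625 + 0.0078125 + 0.00390625 + 0.00390625 + 0.00390625
    = 213/256 = 0.83203125
Since 0.83203125 <= 1, Kraft's inequality IS satisfied.
A prefix code with these lengths CAN exist.

Kraft sum = 0.83203125. Satisfied.


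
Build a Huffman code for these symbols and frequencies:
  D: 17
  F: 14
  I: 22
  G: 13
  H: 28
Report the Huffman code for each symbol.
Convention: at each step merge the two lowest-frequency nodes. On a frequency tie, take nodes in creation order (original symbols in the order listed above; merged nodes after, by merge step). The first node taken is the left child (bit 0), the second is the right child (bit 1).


Huffman tree construction:
Step 1: Merge G(13) + F(14) = 27
Step 2: Merge D(17) + I(22) = 39
Step 3: Merge (G+F)(27) + H(28) = 55
Step 4: Merge (D+I)(39) + ((G+F)+H)(55) = 94
Read each symbol's code off the tree from the root (left child = 0, right child = 1).

Codes:
  D: 00 (length 2)
  F: 101 (length 3)
  I: 01 (length 2)
  G: 100 (length 3)
  H: 11 (length 2)
Average code length: 215/94 = 2.2872 bits/symbol


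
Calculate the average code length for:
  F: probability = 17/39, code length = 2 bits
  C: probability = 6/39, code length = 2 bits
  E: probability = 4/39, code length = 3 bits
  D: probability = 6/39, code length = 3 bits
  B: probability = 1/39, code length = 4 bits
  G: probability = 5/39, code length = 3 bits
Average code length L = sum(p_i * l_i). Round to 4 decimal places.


Weighted contributions p_i * l_i:
  F: (17/39) * 2 = 34/39
  C: (6/39) * 2 = 12/39
  E: (4/39) * 3 = 12/39
  D: (6/39) * 3 = 18/39
  B: (1/39) * 4 = 4/39
  G: (5/39) * 3 = 15/39
Sum = (34 + 12 + 12 + 18 + 4 + 15)/39 = 95/39

L = 95/39 = 2.4359 bits/symbol


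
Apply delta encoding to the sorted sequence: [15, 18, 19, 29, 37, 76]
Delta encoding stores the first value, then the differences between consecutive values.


First value: 15
Deltas:
  18 - 15 = 3
  19 - 18 = 1
  29 - 19 = 10
  37 - 29 = 8
  76 - 37 = 39


Delta encoded: [15, 3, 1, 10, 8, 39]


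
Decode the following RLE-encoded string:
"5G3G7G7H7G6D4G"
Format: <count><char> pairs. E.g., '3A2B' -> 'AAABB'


Expanding each <count><char> pair:
  5G -> 'GGGGG'
  3G -> 'GGG'
  7G -> 'GGGGGGG'
  7H -> 'HHHHHHH'
  7G -> 'GGGGGGG'
  6D -> 'DDDDDD'
  4G -> 'GGGG'

Decoded = GGGGGGGGGGGGGGGHHHHHHHGGGGGGGDDDDDDGGGG


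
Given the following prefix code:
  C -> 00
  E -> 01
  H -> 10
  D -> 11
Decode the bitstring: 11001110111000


Decoding step by step:
Bits 11 -> D
Bits 00 -> C
Bits 11 -> D
Bits 10 -> H
Bits 11 -> D
Bits 10 -> H
Bits 00 -> C


Decoded message: DCDHDHC


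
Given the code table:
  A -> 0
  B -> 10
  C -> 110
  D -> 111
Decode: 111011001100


Decoding:
111 -> D
0 -> A
110 -> C
0 -> A
110 -> C
0 -> A


Result: DACACA


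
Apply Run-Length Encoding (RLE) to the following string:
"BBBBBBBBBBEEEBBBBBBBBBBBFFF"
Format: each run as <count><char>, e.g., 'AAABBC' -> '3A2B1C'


Scanning runs left to right:
  i=0: run of 'B' x 10 -> '10B'
  i=10: run of 'E' x 3 -> '3E'
  i=13: run of 'B' x 11 -> '11B'
  i=24: run of 'F' x 3 -> '3F'

RLE = 10B3E11B3F


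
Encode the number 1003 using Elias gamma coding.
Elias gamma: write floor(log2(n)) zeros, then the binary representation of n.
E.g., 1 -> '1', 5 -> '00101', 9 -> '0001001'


num_bits = floor(log2(1003)) + 1 = 10
leading_zeros = num_bits - 1 = 9
binary(1003) = 1111101011

Elias gamma(1003) = '000000000' + '1111101011' = 0000000001111101011 (19 bits)
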